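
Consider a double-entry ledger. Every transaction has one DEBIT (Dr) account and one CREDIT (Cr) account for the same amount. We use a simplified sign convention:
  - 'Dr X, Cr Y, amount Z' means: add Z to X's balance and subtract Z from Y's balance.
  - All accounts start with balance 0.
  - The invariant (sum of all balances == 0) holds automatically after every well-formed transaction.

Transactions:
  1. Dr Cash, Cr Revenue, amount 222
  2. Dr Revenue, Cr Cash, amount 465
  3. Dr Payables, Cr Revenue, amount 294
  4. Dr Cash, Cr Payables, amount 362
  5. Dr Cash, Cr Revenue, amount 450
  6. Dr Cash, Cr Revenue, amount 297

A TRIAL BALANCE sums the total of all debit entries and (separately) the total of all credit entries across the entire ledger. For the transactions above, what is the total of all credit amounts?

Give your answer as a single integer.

Txn 1: credit+=222
Txn 2: credit+=465
Txn 3: credit+=294
Txn 4: credit+=362
Txn 5: credit+=450
Txn 6: credit+=297
Total credits = 2090

Answer: 2090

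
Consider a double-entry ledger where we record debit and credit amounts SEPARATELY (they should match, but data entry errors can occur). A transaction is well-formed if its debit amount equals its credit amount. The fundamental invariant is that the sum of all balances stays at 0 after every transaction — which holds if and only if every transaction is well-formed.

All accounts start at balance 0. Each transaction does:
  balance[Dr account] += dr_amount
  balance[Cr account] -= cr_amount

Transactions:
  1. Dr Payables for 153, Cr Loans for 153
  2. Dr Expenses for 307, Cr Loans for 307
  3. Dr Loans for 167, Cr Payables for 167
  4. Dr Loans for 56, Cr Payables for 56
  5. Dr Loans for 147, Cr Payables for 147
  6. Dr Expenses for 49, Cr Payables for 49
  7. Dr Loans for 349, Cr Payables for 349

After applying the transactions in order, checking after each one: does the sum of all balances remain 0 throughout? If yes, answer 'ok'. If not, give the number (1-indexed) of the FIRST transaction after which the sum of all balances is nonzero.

After txn 1: dr=153 cr=153 sum_balances=0
After txn 2: dr=307 cr=307 sum_balances=0
After txn 3: dr=167 cr=167 sum_balances=0
After txn 4: dr=56 cr=56 sum_balances=0
After txn 5: dr=147 cr=147 sum_balances=0
After txn 6: dr=49 cr=49 sum_balances=0
After txn 7: dr=349 cr=349 sum_balances=0

Answer: ok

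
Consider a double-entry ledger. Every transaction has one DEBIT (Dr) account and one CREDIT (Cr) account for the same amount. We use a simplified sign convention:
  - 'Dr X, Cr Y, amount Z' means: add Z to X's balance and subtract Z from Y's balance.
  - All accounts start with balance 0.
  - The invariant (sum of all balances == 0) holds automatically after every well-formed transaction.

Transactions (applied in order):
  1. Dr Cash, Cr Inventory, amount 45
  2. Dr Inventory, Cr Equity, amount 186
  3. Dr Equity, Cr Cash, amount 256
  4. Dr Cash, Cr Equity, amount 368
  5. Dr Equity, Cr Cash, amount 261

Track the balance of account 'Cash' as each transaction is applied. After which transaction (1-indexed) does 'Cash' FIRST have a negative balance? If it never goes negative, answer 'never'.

After txn 1: Cash=45
After txn 2: Cash=45
After txn 3: Cash=-211

Answer: 3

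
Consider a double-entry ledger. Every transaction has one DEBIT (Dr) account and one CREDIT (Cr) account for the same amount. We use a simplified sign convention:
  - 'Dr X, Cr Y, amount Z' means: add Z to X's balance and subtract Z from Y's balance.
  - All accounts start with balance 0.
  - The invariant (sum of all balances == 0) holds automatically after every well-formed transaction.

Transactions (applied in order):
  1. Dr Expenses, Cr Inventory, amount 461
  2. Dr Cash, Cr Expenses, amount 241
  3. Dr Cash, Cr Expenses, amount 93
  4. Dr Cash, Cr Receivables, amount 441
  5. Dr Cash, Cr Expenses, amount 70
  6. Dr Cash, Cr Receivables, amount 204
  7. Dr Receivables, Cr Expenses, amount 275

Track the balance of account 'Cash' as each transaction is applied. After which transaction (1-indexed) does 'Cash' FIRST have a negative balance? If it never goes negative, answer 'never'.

After txn 1: Cash=0
After txn 2: Cash=241
After txn 3: Cash=334
After txn 4: Cash=775
After txn 5: Cash=845
After txn 6: Cash=1049
After txn 7: Cash=1049

Answer: never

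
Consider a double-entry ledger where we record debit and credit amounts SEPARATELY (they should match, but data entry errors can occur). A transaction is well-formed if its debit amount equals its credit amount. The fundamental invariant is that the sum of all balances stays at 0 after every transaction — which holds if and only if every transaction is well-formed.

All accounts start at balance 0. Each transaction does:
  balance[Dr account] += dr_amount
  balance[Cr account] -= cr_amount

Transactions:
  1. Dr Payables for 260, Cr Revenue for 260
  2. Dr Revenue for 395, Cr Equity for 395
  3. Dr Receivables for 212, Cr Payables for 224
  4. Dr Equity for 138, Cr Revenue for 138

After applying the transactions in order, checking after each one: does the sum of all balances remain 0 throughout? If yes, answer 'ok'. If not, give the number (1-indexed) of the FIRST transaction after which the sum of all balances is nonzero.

Answer: 3

Derivation:
After txn 1: dr=260 cr=260 sum_balances=0
After txn 2: dr=395 cr=395 sum_balances=0
After txn 3: dr=212 cr=224 sum_balances=-12
After txn 4: dr=138 cr=138 sum_balances=-12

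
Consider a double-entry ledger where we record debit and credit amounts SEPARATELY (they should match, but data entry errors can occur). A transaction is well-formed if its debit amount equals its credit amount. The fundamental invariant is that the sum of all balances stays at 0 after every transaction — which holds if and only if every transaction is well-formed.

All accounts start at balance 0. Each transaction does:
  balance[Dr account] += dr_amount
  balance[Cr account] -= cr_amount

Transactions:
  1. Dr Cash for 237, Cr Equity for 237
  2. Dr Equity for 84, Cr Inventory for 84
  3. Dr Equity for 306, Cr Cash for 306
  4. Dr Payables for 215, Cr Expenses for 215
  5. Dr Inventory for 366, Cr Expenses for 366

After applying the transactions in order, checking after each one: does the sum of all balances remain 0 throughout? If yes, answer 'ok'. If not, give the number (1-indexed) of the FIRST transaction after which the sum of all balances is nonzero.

Answer: ok

Derivation:
After txn 1: dr=237 cr=237 sum_balances=0
After txn 2: dr=84 cr=84 sum_balances=0
After txn 3: dr=306 cr=306 sum_balances=0
After txn 4: dr=215 cr=215 sum_balances=0
After txn 5: dr=366 cr=366 sum_balances=0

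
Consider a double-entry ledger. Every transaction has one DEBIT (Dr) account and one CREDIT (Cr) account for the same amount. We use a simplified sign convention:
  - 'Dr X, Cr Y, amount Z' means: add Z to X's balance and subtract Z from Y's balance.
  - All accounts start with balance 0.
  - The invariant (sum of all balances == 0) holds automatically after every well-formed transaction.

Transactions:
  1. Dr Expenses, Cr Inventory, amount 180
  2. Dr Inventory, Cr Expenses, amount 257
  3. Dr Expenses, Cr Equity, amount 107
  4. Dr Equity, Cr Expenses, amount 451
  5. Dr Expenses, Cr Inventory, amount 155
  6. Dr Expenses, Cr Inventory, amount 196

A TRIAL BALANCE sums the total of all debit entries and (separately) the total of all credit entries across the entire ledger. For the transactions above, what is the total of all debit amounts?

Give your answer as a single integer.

Answer: 1346

Derivation:
Txn 1: debit+=180
Txn 2: debit+=257
Txn 3: debit+=107
Txn 4: debit+=451
Txn 5: debit+=155
Txn 6: debit+=196
Total debits = 1346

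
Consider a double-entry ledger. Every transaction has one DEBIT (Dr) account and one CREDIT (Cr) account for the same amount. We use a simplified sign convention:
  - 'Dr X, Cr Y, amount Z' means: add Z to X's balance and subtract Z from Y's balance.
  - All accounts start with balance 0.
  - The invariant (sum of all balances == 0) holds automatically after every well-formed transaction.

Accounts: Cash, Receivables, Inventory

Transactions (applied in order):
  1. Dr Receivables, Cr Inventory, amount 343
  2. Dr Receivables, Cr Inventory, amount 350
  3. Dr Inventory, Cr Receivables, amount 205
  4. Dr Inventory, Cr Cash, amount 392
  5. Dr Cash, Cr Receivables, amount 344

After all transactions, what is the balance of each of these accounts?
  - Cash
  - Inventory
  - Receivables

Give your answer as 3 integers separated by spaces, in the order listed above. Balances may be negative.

After txn 1 (Dr Receivables, Cr Inventory, amount 343): Inventory=-343 Receivables=343
After txn 2 (Dr Receivables, Cr Inventory, amount 350): Inventory=-693 Receivables=693
After txn 3 (Dr Inventory, Cr Receivables, amount 205): Inventory=-488 Receivables=488
After txn 4 (Dr Inventory, Cr Cash, amount 392): Cash=-392 Inventory=-96 Receivables=488
After txn 5 (Dr Cash, Cr Receivables, amount 344): Cash=-48 Inventory=-96 Receivables=144

Answer: -48 -96 144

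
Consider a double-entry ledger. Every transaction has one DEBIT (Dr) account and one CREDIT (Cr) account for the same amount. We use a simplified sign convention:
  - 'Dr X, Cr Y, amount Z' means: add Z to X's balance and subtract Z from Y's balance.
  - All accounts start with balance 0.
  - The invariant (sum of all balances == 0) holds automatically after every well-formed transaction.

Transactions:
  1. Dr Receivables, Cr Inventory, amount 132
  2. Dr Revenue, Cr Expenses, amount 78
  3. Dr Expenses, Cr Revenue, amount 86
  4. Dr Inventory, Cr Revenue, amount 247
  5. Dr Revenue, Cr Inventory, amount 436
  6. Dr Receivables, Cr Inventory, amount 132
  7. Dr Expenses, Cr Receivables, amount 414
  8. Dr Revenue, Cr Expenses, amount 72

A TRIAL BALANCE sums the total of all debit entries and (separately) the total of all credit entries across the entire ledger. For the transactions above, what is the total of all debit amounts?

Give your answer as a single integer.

Txn 1: debit+=132
Txn 2: debit+=78
Txn 3: debit+=86
Txn 4: debit+=247
Txn 5: debit+=436
Txn 6: debit+=132
Txn 7: debit+=414
Txn 8: debit+=72
Total debits = 1597

Answer: 1597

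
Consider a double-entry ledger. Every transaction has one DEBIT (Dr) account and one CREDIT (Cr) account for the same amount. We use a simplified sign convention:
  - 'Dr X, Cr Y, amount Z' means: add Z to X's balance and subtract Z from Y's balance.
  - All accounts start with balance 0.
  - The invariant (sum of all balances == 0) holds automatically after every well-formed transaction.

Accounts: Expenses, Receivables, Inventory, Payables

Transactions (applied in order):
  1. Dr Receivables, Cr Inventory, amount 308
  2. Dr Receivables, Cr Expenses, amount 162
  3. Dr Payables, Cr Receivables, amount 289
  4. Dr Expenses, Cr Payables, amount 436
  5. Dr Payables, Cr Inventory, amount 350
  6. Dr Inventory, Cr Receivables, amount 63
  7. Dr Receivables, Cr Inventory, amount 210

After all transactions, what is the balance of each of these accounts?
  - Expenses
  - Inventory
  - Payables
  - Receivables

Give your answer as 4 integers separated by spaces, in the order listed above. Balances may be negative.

After txn 1 (Dr Receivables, Cr Inventory, amount 308): Inventory=-308 Receivables=308
After txn 2 (Dr Receivables, Cr Expenses, amount 162): Expenses=-162 Inventory=-308 Receivables=470
After txn 3 (Dr Payables, Cr Receivables, amount 289): Expenses=-162 Inventory=-308 Payables=289 Receivables=181
After txn 4 (Dr Expenses, Cr Payables, amount 436): Expenses=274 Inventory=-308 Payables=-147 Receivables=181
After txn 5 (Dr Payables, Cr Inventory, amount 350): Expenses=274 Inventory=-658 Payables=203 Receivables=181
After txn 6 (Dr Inventory, Cr Receivables, amount 63): Expenses=274 Inventory=-595 Payables=203 Receivables=118
After txn 7 (Dr Receivables, Cr Inventory, amount 210): Expenses=274 Inventory=-805 Payables=203 Receivables=328

Answer: 274 -805 203 328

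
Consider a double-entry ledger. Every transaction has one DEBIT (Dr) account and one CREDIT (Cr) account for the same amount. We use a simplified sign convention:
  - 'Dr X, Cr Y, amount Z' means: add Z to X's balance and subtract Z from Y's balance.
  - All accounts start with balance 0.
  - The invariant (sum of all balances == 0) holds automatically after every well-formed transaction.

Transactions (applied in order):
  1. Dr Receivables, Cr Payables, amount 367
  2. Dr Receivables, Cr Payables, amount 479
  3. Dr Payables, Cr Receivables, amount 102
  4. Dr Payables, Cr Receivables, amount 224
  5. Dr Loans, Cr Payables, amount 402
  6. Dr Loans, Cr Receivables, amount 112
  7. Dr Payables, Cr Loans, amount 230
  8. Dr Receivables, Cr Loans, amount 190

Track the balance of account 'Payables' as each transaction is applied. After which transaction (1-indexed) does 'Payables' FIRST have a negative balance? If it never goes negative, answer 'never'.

After txn 1: Payables=-367

Answer: 1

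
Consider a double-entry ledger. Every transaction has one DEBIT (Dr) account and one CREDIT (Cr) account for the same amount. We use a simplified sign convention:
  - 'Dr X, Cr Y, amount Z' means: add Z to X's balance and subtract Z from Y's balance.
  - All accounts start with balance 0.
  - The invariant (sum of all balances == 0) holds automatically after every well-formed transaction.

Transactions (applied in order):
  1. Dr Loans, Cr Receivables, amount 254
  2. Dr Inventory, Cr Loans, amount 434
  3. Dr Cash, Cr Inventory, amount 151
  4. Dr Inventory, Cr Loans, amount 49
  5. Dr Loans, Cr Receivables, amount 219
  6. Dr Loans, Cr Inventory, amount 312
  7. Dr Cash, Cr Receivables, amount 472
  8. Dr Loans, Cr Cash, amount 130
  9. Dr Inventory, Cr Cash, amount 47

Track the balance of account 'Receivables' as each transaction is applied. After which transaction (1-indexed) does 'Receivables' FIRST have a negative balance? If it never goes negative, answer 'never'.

Answer: 1

Derivation:
After txn 1: Receivables=-254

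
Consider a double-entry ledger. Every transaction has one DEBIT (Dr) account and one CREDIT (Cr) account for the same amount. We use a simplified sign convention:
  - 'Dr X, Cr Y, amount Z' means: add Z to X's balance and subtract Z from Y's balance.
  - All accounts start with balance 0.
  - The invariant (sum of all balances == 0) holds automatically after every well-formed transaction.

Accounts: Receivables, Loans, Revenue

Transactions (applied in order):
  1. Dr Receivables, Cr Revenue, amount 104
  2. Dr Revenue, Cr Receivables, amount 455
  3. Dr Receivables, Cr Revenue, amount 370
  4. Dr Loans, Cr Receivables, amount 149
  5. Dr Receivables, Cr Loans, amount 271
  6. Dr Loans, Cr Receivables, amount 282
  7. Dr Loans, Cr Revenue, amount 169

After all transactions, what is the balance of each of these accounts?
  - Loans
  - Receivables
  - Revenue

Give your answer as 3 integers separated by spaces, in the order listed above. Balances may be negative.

Answer: 329 -141 -188

Derivation:
After txn 1 (Dr Receivables, Cr Revenue, amount 104): Receivables=104 Revenue=-104
After txn 2 (Dr Revenue, Cr Receivables, amount 455): Receivables=-351 Revenue=351
After txn 3 (Dr Receivables, Cr Revenue, amount 370): Receivables=19 Revenue=-19
After txn 4 (Dr Loans, Cr Receivables, amount 149): Loans=149 Receivables=-130 Revenue=-19
After txn 5 (Dr Receivables, Cr Loans, amount 271): Loans=-122 Receivables=141 Revenue=-19
After txn 6 (Dr Loans, Cr Receivables, amount 282): Loans=160 Receivables=-141 Revenue=-19
After txn 7 (Dr Loans, Cr Revenue, amount 169): Loans=329 Receivables=-141 Revenue=-188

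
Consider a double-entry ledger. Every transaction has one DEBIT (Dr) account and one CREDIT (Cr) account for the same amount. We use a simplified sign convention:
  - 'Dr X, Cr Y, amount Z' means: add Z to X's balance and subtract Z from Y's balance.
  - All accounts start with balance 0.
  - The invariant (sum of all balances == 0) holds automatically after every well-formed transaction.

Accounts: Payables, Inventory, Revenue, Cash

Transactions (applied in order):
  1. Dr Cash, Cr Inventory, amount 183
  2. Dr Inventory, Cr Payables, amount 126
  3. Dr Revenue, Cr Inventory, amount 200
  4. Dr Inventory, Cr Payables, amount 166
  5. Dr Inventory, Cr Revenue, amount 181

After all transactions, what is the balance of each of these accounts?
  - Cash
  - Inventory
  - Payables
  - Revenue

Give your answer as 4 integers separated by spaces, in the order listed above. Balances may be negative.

After txn 1 (Dr Cash, Cr Inventory, amount 183): Cash=183 Inventory=-183
After txn 2 (Dr Inventory, Cr Payables, amount 126): Cash=183 Inventory=-57 Payables=-126
After txn 3 (Dr Revenue, Cr Inventory, amount 200): Cash=183 Inventory=-257 Payables=-126 Revenue=200
After txn 4 (Dr Inventory, Cr Payables, amount 166): Cash=183 Inventory=-91 Payables=-292 Revenue=200
After txn 5 (Dr Inventory, Cr Revenue, amount 181): Cash=183 Inventory=90 Payables=-292 Revenue=19

Answer: 183 90 -292 19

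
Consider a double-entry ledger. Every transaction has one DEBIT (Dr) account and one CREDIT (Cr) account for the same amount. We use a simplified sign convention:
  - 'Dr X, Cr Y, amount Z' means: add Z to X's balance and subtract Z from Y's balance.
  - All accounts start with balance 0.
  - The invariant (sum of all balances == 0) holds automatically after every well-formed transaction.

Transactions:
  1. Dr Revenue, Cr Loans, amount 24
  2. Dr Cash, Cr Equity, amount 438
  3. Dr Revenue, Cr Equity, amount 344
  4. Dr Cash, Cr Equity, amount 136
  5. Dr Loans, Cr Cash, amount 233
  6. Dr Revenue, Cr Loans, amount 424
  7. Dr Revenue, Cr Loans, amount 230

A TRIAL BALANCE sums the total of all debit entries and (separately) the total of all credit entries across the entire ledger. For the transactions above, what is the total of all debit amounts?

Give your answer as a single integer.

Txn 1: debit+=24
Txn 2: debit+=438
Txn 3: debit+=344
Txn 4: debit+=136
Txn 5: debit+=233
Txn 6: debit+=424
Txn 7: debit+=230
Total debits = 1829

Answer: 1829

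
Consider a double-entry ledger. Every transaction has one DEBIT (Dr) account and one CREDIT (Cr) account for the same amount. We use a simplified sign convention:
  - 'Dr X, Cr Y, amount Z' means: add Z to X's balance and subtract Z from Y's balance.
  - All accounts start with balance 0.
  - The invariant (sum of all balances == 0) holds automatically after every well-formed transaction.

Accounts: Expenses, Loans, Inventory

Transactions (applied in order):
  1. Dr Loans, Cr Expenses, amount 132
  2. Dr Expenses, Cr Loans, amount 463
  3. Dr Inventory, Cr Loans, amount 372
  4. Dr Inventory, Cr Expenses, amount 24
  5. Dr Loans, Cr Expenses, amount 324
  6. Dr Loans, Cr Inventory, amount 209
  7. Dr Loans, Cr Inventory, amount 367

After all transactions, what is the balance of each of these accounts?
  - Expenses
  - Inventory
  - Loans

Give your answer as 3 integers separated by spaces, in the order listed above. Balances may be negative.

After txn 1 (Dr Loans, Cr Expenses, amount 132): Expenses=-132 Loans=132
After txn 2 (Dr Expenses, Cr Loans, amount 463): Expenses=331 Loans=-331
After txn 3 (Dr Inventory, Cr Loans, amount 372): Expenses=331 Inventory=372 Loans=-703
After txn 4 (Dr Inventory, Cr Expenses, amount 24): Expenses=307 Inventory=396 Loans=-703
After txn 5 (Dr Loans, Cr Expenses, amount 324): Expenses=-17 Inventory=396 Loans=-379
After txn 6 (Dr Loans, Cr Inventory, amount 209): Expenses=-17 Inventory=187 Loans=-170
After txn 7 (Dr Loans, Cr Inventory, amount 367): Expenses=-17 Inventory=-180 Loans=197

Answer: -17 -180 197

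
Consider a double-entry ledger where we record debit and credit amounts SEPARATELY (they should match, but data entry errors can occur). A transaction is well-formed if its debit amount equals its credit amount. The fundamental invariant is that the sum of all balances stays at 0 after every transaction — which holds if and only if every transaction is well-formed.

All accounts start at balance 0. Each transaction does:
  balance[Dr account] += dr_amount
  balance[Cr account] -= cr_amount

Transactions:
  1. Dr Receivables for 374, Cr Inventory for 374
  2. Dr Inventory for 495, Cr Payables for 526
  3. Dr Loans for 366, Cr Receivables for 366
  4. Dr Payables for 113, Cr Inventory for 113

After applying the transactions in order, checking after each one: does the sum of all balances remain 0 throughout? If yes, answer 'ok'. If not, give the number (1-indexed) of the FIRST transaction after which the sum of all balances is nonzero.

After txn 1: dr=374 cr=374 sum_balances=0
After txn 2: dr=495 cr=526 sum_balances=-31
After txn 3: dr=366 cr=366 sum_balances=-31
After txn 4: dr=113 cr=113 sum_balances=-31

Answer: 2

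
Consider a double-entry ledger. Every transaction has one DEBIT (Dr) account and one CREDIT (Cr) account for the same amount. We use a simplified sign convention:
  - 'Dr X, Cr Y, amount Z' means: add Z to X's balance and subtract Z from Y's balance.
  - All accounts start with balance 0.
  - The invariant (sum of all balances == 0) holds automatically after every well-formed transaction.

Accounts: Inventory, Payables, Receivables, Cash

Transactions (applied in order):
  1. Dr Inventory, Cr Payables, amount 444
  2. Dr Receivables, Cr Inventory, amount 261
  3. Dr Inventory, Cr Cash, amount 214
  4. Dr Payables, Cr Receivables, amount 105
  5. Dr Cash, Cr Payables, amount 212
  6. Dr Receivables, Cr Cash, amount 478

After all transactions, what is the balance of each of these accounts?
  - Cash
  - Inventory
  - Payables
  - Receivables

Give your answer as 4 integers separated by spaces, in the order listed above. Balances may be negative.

After txn 1 (Dr Inventory, Cr Payables, amount 444): Inventory=444 Payables=-444
After txn 2 (Dr Receivables, Cr Inventory, amount 261): Inventory=183 Payables=-444 Receivables=261
After txn 3 (Dr Inventory, Cr Cash, amount 214): Cash=-214 Inventory=397 Payables=-444 Receivables=261
After txn 4 (Dr Payables, Cr Receivables, amount 105): Cash=-214 Inventory=397 Payables=-339 Receivables=156
After txn 5 (Dr Cash, Cr Payables, amount 212): Cash=-2 Inventory=397 Payables=-551 Receivables=156
After txn 6 (Dr Receivables, Cr Cash, amount 478): Cash=-480 Inventory=397 Payables=-551 Receivables=634

Answer: -480 397 -551 634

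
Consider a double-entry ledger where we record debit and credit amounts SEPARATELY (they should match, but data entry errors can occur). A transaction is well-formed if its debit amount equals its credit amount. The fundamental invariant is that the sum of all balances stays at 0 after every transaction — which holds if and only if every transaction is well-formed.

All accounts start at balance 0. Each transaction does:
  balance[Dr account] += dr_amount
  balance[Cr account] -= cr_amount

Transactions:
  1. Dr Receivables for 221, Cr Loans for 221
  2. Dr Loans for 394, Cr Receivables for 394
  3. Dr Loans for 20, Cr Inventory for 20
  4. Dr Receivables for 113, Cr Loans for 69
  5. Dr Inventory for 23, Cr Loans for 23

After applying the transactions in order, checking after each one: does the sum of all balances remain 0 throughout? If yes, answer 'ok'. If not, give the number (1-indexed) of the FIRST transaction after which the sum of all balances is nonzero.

After txn 1: dr=221 cr=221 sum_balances=0
After txn 2: dr=394 cr=394 sum_balances=0
After txn 3: dr=20 cr=20 sum_balances=0
After txn 4: dr=113 cr=69 sum_balances=44
After txn 5: dr=23 cr=23 sum_balances=44

Answer: 4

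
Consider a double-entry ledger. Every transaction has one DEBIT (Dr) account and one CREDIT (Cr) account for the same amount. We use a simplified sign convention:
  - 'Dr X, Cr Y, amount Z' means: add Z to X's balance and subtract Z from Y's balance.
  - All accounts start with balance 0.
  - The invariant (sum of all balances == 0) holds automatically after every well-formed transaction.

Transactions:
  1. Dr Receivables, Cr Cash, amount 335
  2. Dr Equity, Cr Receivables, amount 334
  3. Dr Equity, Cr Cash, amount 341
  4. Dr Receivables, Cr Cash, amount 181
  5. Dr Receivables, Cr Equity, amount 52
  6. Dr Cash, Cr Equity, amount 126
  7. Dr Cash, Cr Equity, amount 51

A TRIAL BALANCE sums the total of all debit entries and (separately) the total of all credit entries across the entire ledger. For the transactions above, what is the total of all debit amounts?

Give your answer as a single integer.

Txn 1: debit+=335
Txn 2: debit+=334
Txn 3: debit+=341
Txn 4: debit+=181
Txn 5: debit+=52
Txn 6: debit+=126
Txn 7: debit+=51
Total debits = 1420

Answer: 1420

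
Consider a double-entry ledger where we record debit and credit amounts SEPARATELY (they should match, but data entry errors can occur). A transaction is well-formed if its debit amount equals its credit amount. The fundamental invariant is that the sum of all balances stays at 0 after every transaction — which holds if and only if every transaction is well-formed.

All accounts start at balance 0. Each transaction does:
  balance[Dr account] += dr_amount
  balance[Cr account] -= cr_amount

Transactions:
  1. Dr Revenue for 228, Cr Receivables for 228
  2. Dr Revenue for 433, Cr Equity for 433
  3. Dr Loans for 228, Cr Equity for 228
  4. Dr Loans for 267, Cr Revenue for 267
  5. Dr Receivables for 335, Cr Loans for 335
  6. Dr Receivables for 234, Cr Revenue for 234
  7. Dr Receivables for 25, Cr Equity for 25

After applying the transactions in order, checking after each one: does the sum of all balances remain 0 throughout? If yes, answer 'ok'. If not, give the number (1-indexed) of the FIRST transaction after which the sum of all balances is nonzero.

Answer: ok

Derivation:
After txn 1: dr=228 cr=228 sum_balances=0
After txn 2: dr=433 cr=433 sum_balances=0
After txn 3: dr=228 cr=228 sum_balances=0
After txn 4: dr=267 cr=267 sum_balances=0
After txn 5: dr=335 cr=335 sum_balances=0
After txn 6: dr=234 cr=234 sum_balances=0
After txn 7: dr=25 cr=25 sum_balances=0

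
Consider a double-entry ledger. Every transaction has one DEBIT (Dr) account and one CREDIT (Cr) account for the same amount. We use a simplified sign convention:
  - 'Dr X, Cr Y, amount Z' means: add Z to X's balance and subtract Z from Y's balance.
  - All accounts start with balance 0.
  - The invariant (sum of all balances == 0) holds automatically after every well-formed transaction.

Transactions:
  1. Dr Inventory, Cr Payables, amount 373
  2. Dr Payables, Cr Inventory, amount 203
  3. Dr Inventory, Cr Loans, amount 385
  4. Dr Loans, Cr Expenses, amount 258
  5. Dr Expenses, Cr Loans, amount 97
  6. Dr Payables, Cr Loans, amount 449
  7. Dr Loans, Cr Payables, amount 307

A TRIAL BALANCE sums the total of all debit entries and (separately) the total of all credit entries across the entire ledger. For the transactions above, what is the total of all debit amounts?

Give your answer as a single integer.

Answer: 2072

Derivation:
Txn 1: debit+=373
Txn 2: debit+=203
Txn 3: debit+=385
Txn 4: debit+=258
Txn 5: debit+=97
Txn 6: debit+=449
Txn 7: debit+=307
Total debits = 2072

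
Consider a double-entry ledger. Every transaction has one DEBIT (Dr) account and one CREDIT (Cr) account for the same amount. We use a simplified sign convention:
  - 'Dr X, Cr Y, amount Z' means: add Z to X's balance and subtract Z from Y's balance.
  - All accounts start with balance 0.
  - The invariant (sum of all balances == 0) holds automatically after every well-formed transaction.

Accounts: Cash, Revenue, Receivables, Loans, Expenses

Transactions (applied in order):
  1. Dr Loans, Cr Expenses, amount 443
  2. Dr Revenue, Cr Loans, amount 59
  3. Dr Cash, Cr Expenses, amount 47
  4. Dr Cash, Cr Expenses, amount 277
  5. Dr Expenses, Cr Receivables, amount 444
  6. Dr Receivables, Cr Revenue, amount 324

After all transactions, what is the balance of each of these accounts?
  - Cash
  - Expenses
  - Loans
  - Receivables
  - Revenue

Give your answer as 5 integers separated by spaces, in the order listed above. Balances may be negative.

Answer: 324 -323 384 -120 -265

Derivation:
After txn 1 (Dr Loans, Cr Expenses, amount 443): Expenses=-443 Loans=443
After txn 2 (Dr Revenue, Cr Loans, amount 59): Expenses=-443 Loans=384 Revenue=59
After txn 3 (Dr Cash, Cr Expenses, amount 47): Cash=47 Expenses=-490 Loans=384 Revenue=59
After txn 4 (Dr Cash, Cr Expenses, amount 277): Cash=324 Expenses=-767 Loans=384 Revenue=59
After txn 5 (Dr Expenses, Cr Receivables, amount 444): Cash=324 Expenses=-323 Loans=384 Receivables=-444 Revenue=59
After txn 6 (Dr Receivables, Cr Revenue, amount 324): Cash=324 Expenses=-323 Loans=384 Receivables=-120 Revenue=-265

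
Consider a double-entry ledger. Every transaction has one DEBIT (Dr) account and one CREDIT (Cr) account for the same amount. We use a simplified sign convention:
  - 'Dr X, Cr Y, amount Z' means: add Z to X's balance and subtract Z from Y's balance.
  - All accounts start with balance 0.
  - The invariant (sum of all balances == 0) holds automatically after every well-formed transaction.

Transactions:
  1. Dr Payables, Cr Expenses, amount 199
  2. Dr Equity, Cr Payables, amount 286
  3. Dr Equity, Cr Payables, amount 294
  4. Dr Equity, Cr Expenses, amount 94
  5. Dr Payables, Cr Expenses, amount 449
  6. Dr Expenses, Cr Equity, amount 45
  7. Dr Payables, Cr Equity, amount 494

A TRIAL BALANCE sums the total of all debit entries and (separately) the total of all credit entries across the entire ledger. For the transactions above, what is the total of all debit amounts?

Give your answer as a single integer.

Txn 1: debit+=199
Txn 2: debit+=286
Txn 3: debit+=294
Txn 4: debit+=94
Txn 5: debit+=449
Txn 6: debit+=45
Txn 7: debit+=494
Total debits = 1861

Answer: 1861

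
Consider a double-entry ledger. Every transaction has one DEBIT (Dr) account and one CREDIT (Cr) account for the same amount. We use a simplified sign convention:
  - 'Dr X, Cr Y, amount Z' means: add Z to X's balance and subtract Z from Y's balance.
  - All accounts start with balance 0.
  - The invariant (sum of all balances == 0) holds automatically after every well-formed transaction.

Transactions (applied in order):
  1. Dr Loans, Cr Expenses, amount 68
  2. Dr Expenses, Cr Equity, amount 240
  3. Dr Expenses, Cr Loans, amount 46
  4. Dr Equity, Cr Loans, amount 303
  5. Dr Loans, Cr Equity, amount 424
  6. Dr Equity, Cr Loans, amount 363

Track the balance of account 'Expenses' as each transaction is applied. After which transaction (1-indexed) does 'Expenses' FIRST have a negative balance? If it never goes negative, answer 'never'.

After txn 1: Expenses=-68

Answer: 1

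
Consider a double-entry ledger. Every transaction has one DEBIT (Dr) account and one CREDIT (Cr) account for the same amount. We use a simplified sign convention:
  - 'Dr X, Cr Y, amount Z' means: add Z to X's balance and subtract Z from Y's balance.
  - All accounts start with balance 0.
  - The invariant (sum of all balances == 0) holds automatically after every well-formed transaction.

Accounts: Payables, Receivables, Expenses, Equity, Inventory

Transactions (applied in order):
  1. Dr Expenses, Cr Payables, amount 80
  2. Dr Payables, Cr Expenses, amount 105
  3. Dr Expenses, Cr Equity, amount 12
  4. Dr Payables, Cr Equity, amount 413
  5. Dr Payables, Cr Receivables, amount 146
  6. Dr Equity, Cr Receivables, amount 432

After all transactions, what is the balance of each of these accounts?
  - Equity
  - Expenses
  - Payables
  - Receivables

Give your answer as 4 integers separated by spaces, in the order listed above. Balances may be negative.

Answer: 7 -13 584 -578

Derivation:
After txn 1 (Dr Expenses, Cr Payables, amount 80): Expenses=80 Payables=-80
After txn 2 (Dr Payables, Cr Expenses, amount 105): Expenses=-25 Payables=25
After txn 3 (Dr Expenses, Cr Equity, amount 12): Equity=-12 Expenses=-13 Payables=25
After txn 4 (Dr Payables, Cr Equity, amount 413): Equity=-425 Expenses=-13 Payables=438
After txn 5 (Dr Payables, Cr Receivables, amount 146): Equity=-425 Expenses=-13 Payables=584 Receivables=-146
After txn 6 (Dr Equity, Cr Receivables, amount 432): Equity=7 Expenses=-13 Payables=584 Receivables=-578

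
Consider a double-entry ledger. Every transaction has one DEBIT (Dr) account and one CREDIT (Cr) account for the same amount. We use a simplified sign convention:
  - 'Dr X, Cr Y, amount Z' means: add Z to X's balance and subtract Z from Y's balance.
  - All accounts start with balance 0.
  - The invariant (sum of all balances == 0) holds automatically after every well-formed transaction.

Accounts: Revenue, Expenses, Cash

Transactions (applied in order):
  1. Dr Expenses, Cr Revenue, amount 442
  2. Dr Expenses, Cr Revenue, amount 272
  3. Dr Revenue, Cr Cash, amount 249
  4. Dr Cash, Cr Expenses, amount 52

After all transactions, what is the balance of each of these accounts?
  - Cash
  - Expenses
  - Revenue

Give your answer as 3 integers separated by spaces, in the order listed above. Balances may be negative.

Answer: -197 662 -465

Derivation:
After txn 1 (Dr Expenses, Cr Revenue, amount 442): Expenses=442 Revenue=-442
After txn 2 (Dr Expenses, Cr Revenue, amount 272): Expenses=714 Revenue=-714
After txn 3 (Dr Revenue, Cr Cash, amount 249): Cash=-249 Expenses=714 Revenue=-465
After txn 4 (Dr Cash, Cr Expenses, amount 52): Cash=-197 Expenses=662 Revenue=-465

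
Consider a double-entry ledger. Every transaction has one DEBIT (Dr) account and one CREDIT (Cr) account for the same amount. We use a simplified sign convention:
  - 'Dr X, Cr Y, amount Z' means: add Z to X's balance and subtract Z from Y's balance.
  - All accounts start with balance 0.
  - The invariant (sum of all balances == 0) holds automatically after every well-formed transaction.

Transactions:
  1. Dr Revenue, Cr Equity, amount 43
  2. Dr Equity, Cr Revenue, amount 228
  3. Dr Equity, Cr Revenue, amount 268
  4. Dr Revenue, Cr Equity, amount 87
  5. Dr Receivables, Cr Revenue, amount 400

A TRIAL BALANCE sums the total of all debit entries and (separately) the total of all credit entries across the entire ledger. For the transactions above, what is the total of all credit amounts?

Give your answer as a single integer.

Answer: 1026

Derivation:
Txn 1: credit+=43
Txn 2: credit+=228
Txn 3: credit+=268
Txn 4: credit+=87
Txn 5: credit+=400
Total credits = 1026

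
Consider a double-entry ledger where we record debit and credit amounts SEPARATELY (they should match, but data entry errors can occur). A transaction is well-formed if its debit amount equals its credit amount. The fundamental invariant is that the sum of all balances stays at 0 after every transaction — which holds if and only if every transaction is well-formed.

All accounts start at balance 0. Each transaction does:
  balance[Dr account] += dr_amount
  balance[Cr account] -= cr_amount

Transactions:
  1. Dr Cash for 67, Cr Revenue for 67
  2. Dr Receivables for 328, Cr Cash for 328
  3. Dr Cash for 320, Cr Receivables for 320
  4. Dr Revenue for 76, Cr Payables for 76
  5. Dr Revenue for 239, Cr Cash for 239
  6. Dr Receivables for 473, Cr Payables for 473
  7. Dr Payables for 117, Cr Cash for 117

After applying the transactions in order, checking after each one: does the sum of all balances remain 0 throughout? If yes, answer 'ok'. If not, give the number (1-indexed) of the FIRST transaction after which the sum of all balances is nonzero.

Answer: ok

Derivation:
After txn 1: dr=67 cr=67 sum_balances=0
After txn 2: dr=328 cr=328 sum_balances=0
After txn 3: dr=320 cr=320 sum_balances=0
After txn 4: dr=76 cr=76 sum_balances=0
After txn 5: dr=239 cr=239 sum_balances=0
After txn 6: dr=473 cr=473 sum_balances=0
After txn 7: dr=117 cr=117 sum_balances=0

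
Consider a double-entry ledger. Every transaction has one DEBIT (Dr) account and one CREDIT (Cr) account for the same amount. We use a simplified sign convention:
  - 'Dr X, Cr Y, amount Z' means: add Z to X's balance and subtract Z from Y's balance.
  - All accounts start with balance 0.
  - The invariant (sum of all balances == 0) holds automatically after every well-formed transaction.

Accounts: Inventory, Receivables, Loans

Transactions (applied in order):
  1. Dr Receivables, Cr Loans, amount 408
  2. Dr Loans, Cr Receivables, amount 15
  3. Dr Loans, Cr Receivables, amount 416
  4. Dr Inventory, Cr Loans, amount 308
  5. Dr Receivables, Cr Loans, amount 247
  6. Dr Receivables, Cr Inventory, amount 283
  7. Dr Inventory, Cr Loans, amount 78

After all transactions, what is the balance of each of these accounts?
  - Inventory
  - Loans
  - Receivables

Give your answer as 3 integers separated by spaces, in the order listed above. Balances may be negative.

Answer: 103 -610 507

Derivation:
After txn 1 (Dr Receivables, Cr Loans, amount 408): Loans=-408 Receivables=408
After txn 2 (Dr Loans, Cr Receivables, amount 15): Loans=-393 Receivables=393
After txn 3 (Dr Loans, Cr Receivables, amount 416): Loans=23 Receivables=-23
After txn 4 (Dr Inventory, Cr Loans, amount 308): Inventory=308 Loans=-285 Receivables=-23
After txn 5 (Dr Receivables, Cr Loans, amount 247): Inventory=308 Loans=-532 Receivables=224
After txn 6 (Dr Receivables, Cr Inventory, amount 283): Inventory=25 Loans=-532 Receivables=507
After txn 7 (Dr Inventory, Cr Loans, amount 78): Inventory=103 Loans=-610 Receivables=507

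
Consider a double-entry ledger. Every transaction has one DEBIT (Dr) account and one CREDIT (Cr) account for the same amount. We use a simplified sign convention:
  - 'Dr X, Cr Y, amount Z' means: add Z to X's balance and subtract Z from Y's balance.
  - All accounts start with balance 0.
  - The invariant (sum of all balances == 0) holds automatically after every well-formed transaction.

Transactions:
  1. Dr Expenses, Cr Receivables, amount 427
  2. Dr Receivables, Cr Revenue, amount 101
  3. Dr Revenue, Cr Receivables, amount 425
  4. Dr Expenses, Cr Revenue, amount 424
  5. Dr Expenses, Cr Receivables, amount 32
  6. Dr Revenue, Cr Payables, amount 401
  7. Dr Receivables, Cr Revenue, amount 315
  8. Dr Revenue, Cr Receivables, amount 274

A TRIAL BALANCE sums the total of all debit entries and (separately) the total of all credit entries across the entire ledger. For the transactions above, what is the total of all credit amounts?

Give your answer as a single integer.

Answer: 2399

Derivation:
Txn 1: credit+=427
Txn 2: credit+=101
Txn 3: credit+=425
Txn 4: credit+=424
Txn 5: credit+=32
Txn 6: credit+=401
Txn 7: credit+=315
Txn 8: credit+=274
Total credits = 2399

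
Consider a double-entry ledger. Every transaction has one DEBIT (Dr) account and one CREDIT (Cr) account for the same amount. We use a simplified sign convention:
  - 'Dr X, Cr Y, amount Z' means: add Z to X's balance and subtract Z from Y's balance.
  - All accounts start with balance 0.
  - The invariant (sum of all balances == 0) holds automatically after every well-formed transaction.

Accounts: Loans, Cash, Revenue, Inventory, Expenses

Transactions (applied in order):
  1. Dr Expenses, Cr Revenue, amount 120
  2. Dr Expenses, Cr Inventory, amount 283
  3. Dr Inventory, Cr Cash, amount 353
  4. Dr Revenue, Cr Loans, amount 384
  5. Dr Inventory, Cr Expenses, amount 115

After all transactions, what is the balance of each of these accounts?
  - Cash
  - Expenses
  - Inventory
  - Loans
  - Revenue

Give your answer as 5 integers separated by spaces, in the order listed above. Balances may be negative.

Answer: -353 288 185 -384 264

Derivation:
After txn 1 (Dr Expenses, Cr Revenue, amount 120): Expenses=120 Revenue=-120
After txn 2 (Dr Expenses, Cr Inventory, amount 283): Expenses=403 Inventory=-283 Revenue=-120
After txn 3 (Dr Inventory, Cr Cash, amount 353): Cash=-353 Expenses=403 Inventory=70 Revenue=-120
After txn 4 (Dr Revenue, Cr Loans, amount 384): Cash=-353 Expenses=403 Inventory=70 Loans=-384 Revenue=264
After txn 5 (Dr Inventory, Cr Expenses, amount 115): Cash=-353 Expenses=288 Inventory=185 Loans=-384 Revenue=264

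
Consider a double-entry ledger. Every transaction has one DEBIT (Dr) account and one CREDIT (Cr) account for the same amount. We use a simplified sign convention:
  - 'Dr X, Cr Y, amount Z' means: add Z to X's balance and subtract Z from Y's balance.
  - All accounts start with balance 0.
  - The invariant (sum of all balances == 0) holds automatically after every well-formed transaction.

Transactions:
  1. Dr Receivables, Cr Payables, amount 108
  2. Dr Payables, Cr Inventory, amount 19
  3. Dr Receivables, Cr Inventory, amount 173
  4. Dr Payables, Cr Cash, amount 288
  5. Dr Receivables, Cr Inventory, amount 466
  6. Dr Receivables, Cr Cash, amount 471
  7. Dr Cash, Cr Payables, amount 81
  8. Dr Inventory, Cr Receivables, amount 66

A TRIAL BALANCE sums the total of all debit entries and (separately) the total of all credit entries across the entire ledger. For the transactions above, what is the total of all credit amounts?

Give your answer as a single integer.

Answer: 1672

Derivation:
Txn 1: credit+=108
Txn 2: credit+=19
Txn 3: credit+=173
Txn 4: credit+=288
Txn 5: credit+=466
Txn 6: credit+=471
Txn 7: credit+=81
Txn 8: credit+=66
Total credits = 1672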